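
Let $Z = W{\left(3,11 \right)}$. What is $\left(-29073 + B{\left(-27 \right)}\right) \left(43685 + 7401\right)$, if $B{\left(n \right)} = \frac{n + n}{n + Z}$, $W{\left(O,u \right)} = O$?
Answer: $- \frac{2970216669}{2} \approx -1.4851 \cdot 10^{9}$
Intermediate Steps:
$Z = 3$
$B{\left(n \right)} = \frac{2 n}{3 + n}$ ($B{\left(n \right)} = \frac{n + n}{n + 3} = \frac{2 n}{3 + n}$)
$\left(-29073 + B{\left(-27 \right)}\right) \left(43685 + 7401\right) = \left(-29073 + 2 \left(-27\right) \frac{1}{3 - 27}\right) \left(43685 + 7401\right) = \left(-29073 + 2 \left(-27\right) \frac{1}{-24}\right) 51086 = \left(-29073 + 2 \left(-27\right) \left(- \frac{1}{24}\right)\right) 51086 = \left(-29073 + \frac{9}{4}\right) 51086 = \left(- \frac{116283}{4}\right) 51086 = - \frac{2970216669}{2}$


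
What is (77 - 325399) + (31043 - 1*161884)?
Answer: -456163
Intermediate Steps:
(77 - 325399) + (31043 - 1*161884) = -325322 + (31043 - 161884) = -325322 - 130841 = -456163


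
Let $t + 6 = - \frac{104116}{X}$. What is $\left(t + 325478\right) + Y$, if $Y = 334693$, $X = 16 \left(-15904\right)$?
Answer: $\frac{41997082669}{63616} \approx 6.6017 \cdot 10^{5}$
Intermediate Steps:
$X = -254464$
$t = - \frac{355667}{63616}$ ($t = -6 - \frac{104116}{-254464} = -6 - - \frac{26029}{63616} = -6 + \frac{26029}{63616} = - \frac{355667}{63616} \approx -5.5908$)
$\left(t + 325478\right) + Y = \left(- \frac{355667}{63616} + 325478\right) + 334693 = \frac{20705252781}{63616} + 334693 = \frac{41997082669}{63616}$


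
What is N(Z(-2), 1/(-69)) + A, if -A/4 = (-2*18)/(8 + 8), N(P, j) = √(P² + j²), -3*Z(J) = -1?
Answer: 9 + √530/69 ≈ 9.3336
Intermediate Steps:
Z(J) = ⅓ (Z(J) = -⅓*(-1) = ⅓)
A = 9 (A = -4*(-2*18)/(8 + 8) = -(-144)/16 = -4*(-9/4) = 9)
N(Z(-2), 1/(-69)) + A = √((⅓)² + (1/(-69))²) + 9 = √(⅑ + (-1/69)²) + 9 = √(⅑ + 1/4761) + 9 = √(530/4761) + 9 = √530/69 + 9 = 9 + √530/69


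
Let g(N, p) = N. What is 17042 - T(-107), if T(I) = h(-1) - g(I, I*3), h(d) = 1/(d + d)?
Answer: 33871/2 ≈ 16936.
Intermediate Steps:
h(d) = 1/(2*d)
T(I) = -1/2 - I (T(I) = (1/2)/(-1) - I = (1/2)*(-1) - I = -1/2 - I)
17042 - T(-107) = 17042 - (-1/2 - 1*(-107)) = 17042 - (-1/2 + 107) = 17042 - 1*213/2 = 17042 - 213/2 = 33871/2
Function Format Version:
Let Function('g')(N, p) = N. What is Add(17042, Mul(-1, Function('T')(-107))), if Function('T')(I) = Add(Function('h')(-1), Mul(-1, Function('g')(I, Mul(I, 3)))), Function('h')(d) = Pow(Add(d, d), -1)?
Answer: Rational(33871, 2) ≈ 16936.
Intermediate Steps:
Function('h')(d) = Mul(Rational(1, 2), Pow(d, -1)) (Function('h')(d) = Pow(Mul(2, d), -1) = Mul(Rational(1, 2), Pow(d, -1)))
Function('T')(I) = Add(Rational(-1, 2), Mul(-1, I)) (Function('T')(I) = Add(Mul(Rational(1, 2), Pow(-1, -1)), Mul(-1, I)) = Add(Mul(Rational(1, 2), -1), Mul(-1, I)) = Add(Rational(-1, 2), Mul(-1, I)))
Add(17042, Mul(-1, Function('T')(-107))) = Add(17042, Mul(-1, Add(Rational(-1, 2), Mul(-1, -107)))) = Add(17042, Mul(-1, Add(Rational(-1, 2), 107))) = Add(17042, Mul(-1, Rational(213, 2))) = Add(17042, Rational(-213, 2)) = Rational(33871, 2)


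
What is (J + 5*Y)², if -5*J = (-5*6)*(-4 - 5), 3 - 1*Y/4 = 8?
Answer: 23716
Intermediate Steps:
Y = -20 (Y = 12 - 4*8 = 12 - 32 = -20)
J = -54 (J = -(-5*6)*(-4 - 5)/5 = -(-6)*(-9) = -⅕*270 = -54)
(J + 5*Y)² = (-54 + 5*(-20))² = (-54 - 100)² = (-154)² = 23716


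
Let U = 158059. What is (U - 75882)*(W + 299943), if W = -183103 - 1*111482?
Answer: 440304366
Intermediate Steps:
W = -294585 (W = -183103 - 111482 = -294585)
(U - 75882)*(W + 299943) = (158059 - 75882)*(-294585 + 299943) = 82177*5358 = 440304366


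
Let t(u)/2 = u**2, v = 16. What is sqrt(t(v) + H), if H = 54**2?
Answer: 2*sqrt(857) ≈ 58.549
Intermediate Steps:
H = 2916
t(u) = 2*u**2
sqrt(t(v) + H) = sqrt(2*16**2 + 2916) = sqrt(2*256 + 2916) = sqrt(512 + 2916) = sqrt(3428) = 2*sqrt(857)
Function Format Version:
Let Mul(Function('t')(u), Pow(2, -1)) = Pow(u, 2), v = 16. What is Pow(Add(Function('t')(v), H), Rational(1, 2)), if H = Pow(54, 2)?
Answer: Mul(2, Pow(857, Rational(1, 2))) ≈ 58.549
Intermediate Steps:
H = 2916
Function('t')(u) = Mul(2, Pow(u, 2))
Pow(Add(Function('t')(v), H), Rational(1, 2)) = Pow(Add(Mul(2, Pow(16, 2)), 2916), Rational(1, 2)) = Pow(Add(Mul(2, 256), 2916), Rational(1, 2)) = Pow(Add(512, 2916), Rational(1, 2)) = Pow(3428, Rational(1, 2)) = Mul(2, Pow(857, Rational(1, 2)))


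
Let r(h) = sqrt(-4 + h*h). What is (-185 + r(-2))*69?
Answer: -12765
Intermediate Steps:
r(h) = sqrt(-4 + h**2)
(-185 + r(-2))*69 = (-185 + sqrt(-4 + (-2)**2))*69 = (-185 + sqrt(-4 + 4))*69 = (-185 + sqrt(0))*69 = (-185 + 0)*69 = -185*69 = -12765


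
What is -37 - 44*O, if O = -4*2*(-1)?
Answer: -389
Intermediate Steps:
O = 8 (O = -8*(-1) = 8)
-37 - 44*O = -37 - 44*8 = -37 - 352 = -389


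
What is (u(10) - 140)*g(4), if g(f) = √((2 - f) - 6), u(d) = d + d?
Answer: -240*I*√2 ≈ -339.41*I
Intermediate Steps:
u(d) = 2*d
g(f) = √(-4 - f)
(u(10) - 140)*g(4) = (2*10 - 140)*√(-4 - 1*4) = (20 - 140)*√(-4 - 4) = -240*I*√2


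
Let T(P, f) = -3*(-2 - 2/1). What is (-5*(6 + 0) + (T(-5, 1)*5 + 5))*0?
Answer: 0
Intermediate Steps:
T(P, f) = 12 (T(P, f) = -3*(-2 - 2*1) = -3*(-2 - 2) = -3*(-4) = 12)
(-5*(6 + 0) + (T(-5, 1)*5 + 5))*0 = (-5*(6 + 0) + (12*5 + 5))*0 = (-5*6 + (60 + 5))*0 = (-30 + 65)*0 = 35*0 = 0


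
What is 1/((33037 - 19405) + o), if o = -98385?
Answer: -1/84753 ≈ -1.1799e-5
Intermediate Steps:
1/((33037 - 19405) + o) = 1/((33037 - 19405) - 98385) = 1/(13632 - 98385) = 1/(-84753) = -1/84753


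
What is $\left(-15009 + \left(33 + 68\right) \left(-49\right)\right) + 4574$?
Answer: $-15384$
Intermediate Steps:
$\left(-15009 + \left(33 + 68\right) \left(-49\right)\right) + 4574 = \left(-15009 + 101 \left(-49\right)\right) + 4574 = \left(-15009 - 4949\right) + 4574 = -19958 + 4574 = -15384$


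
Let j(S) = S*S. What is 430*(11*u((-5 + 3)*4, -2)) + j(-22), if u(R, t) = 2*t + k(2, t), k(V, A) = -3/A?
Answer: -11341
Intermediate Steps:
j(S) = S**2
u(R, t) = -3/t + 2*t (u(R, t) = 2*t - 3/t = -3/t + 2*t)
430*(11*u((-5 + 3)*4, -2)) + j(-22) = 430*(11*(-3/(-2) + 2*(-2))) + (-22)**2 = 430*(11*(-3*(-1/2) - 4)) + 484 = 430*(11*(3/2 - 4)) + 484 = 430*(11*(-5/2)) + 484 = 430*(-55/2) + 484 = -11825 + 484 = -11341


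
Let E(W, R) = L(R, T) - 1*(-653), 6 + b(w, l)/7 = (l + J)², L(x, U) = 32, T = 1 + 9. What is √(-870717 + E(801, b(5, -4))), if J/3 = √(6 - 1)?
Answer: 4*I*√54377 ≈ 932.75*I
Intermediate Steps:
J = 3*√5 (J = 3*√(6 - 1) = 3*√5 ≈ 6.7082)
T = 10
b(w, l) = -42 + 7*(l + 3*√5)²
E(W, R) = 685 (E(W, R) = 32 - 1*(-653) = 32 + 653 = 685)
√(-870717 + E(801, b(5, -4))) = √(-870717 + 685) = √(-870032) = 4*I*√54377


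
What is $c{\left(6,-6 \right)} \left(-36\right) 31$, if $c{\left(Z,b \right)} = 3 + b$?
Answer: $3348$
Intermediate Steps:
$c{\left(6,-6 \right)} \left(-36\right) 31 = \left(3 - 6\right) \left(-36\right) 31 = \left(-3\right) \left(-36\right) 31 = 108 \cdot 31 = 3348$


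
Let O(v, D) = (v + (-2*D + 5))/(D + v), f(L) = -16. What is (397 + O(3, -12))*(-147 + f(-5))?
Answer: -577183/9 ≈ -64131.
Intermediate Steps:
O(v, D) = (5 + v - 2*D)/(D + v) (O(v, D) = (v + (5 - 2*D))/(D + v) = (5 + v - 2*D)/(D + v))
(397 + O(3, -12))*(-147 + f(-5)) = (397 + (5 + 3 - 2*(-12))/(-12 + 3))*(-147 - 16) = (397 + (5 + 3 + 24)/(-9))*(-163) = (397 - 1/9*32)*(-163) = (397 - 32/9)*(-163) = (3541/9)*(-163) = -577183/9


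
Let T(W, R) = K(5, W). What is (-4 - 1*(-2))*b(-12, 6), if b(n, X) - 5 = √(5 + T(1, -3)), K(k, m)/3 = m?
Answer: -10 - 4*√2 ≈ -15.657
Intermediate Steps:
K(k, m) = 3*m
T(W, R) = 3*W
b(n, X) = 5 + 2*√2 (b(n, X) = 5 + √(5 + 3*1) = 5 + √(5 + 3) = 5 + √8 = 5 + 2*√2)
(-4 - 1*(-2))*b(-12, 6) = (-4 - 1*(-2))*(5 + 2*√2) = (-4 + 2)*(5 + 2*√2) = -2*(5 + 2*√2) = -10 - 4*√2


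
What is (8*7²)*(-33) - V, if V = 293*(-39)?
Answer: -1509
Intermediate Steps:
V = -11427
(8*7²)*(-33) - V = (8*7²)*(-33) - 1*(-11427) = (8*49)*(-33) + 11427 = 392*(-33) + 11427 = -12936 + 11427 = -1509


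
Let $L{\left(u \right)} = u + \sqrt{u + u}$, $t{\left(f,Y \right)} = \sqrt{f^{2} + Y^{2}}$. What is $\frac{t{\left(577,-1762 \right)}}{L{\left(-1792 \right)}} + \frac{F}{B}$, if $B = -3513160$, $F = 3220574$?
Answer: $- \frac{230041}{250940} - \frac{\sqrt{3437573}}{1794} - \frac{i \sqrt{48126022}}{200928} \approx -1.9502 - 0.034526 i$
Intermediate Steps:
$t{\left(f,Y \right)} = \sqrt{Y^{2} + f^{2}}$
$L{\left(u \right)} = u + \sqrt{2} \sqrt{u}$ ($L{\left(u \right)} = u + \sqrt{2 u} = u + \sqrt{2} \sqrt{u}$)
$\frac{t{\left(577,-1762 \right)}}{L{\left(-1792 \right)}} + \frac{F}{B} = \frac{\sqrt{\left(-1762\right)^{2} + 577^{2}}}{-1792 + \sqrt{2} \sqrt{-1792}} + \frac{3220574}{-3513160} = \frac{\sqrt{3104644 + 332929}}{-1792 + \sqrt{2} \cdot 16 i \sqrt{7}} + 3220574 \left(- \frac{1}{3513160}\right) = \frac{\sqrt{3437573}}{-1792 + 16 i \sqrt{14}} - \frac{230041}{250940} = - \frac{230041}{250940} + \frac{\sqrt{3437573}}{-1792 + 16 i \sqrt{14}}$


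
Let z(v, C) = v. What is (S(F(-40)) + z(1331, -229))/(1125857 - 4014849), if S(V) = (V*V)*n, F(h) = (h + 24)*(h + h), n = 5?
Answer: -8193331/2888992 ≈ -2.8361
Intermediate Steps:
F(h) = 2*h*(24 + h) (F(h) = (24 + h)*(2*h) = 2*h*(24 + h))
S(V) = 5*V² (S(V) = (V*V)*5 = V²*5 = 5*V²)
(S(F(-40)) + z(1331, -229))/(1125857 - 4014849) = (5*(2*(-40)*(24 - 40))² + 1331)/(1125857 - 4014849) = (5*(2*(-40)*(-16))² + 1331)/(-2888992) = (5*1280² + 1331)*(-1/2888992) = (5*1638400 + 1331)*(-1/2888992) = (8192000 + 1331)*(-1/2888992) = 8193331*(-1/2888992) = -8193331/2888992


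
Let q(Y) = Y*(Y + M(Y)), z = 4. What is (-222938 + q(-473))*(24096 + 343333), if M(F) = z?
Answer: -404539329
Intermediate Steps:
M(F) = 4
q(Y) = Y*(4 + Y) (q(Y) = Y*(Y + 4) = Y*(4 + Y))
(-222938 + q(-473))*(24096 + 343333) = (-222938 - 473*(4 - 473))*(24096 + 343333) = (-222938 - 473*(-469))*367429 = (-222938 + 221837)*367429 = -1101*367429 = -404539329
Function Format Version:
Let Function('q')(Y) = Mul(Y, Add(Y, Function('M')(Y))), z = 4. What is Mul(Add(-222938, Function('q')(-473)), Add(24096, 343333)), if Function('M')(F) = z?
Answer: -404539329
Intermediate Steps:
Function('M')(F) = 4
Function('q')(Y) = Mul(Y, Add(4, Y)) (Function('q')(Y) = Mul(Y, Add(Y, 4)) = Mul(Y, Add(4, Y)))
Mul(Add(-222938, Function('q')(-473)), Add(24096, 343333)) = Mul(Add(-222938, Mul(-473, Add(4, -473))), Add(24096, 343333)) = Mul(Add(-222938, Mul(-473, -469)), 367429) = Mul(Add(-222938, 221837), 367429) = Mul(-1101, 367429) = -404539329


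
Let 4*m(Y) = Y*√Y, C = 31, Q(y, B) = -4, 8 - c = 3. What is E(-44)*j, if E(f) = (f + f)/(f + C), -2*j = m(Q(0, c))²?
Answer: 176/13 ≈ 13.538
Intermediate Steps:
c = 5 (c = 8 - 1*3 = 8 - 3 = 5)
m(Y) = Y^(3/2)/4 (m(Y) = (Y*√Y)/4 = Y^(3/2)/4)
j = 2 (j = -((-4)^(3/2)/4)²/2 = -((-8*I)/4)²/2 = -(-2*I)²/2 = -½*(-4) = 2)
E(f) = 2*f/(31 + f) (E(f) = (f + f)/(f + 31) = (2*f)/(31 + f) = 2*f/(31 + f))
E(-44)*j = (2*(-44)/(31 - 44))*2 = (2*(-44)/(-13))*2 = (2*(-44)*(-1/13))*2 = (88/13)*2 = 176/13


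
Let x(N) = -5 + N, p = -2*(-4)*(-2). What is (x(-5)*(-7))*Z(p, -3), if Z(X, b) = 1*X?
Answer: -1120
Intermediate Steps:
p = -16 (p = 8*(-2) = -16)
Z(X, b) = X
(x(-5)*(-7))*Z(p, -3) = ((-5 - 5)*(-7))*(-16) = -10*(-7)*(-16) = 70*(-16) = -1120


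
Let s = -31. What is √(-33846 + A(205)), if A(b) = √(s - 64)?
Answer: √(-33846 + I*√95) ≈ 0.026 + 183.97*I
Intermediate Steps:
A(b) = I*√95 (A(b) = √(-31 - 64) = √(-95) = I*√95)
√(-33846 + A(205)) = √(-33846 + I*√95)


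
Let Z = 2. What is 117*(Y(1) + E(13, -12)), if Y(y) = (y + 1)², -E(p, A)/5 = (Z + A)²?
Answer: -58032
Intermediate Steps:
E(p, A) = -5*(2 + A)²
Y(y) = (1 + y)²
117*(Y(1) + E(13, -12)) = 117*((1 + 1)² - 5*(2 - 12)²) = 117*(2² - 5*(-10)²) = 117*(4 - 5*100) = 117*(4 - 500) = 117*(-496) = -58032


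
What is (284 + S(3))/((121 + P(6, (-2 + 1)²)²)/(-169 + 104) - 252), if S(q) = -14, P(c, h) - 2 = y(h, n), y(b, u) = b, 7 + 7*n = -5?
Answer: -135/127 ≈ -1.0630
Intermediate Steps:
n = -12/7 (n = -1 + (⅐)*(-5) = -1 - 5/7 = -12/7 ≈ -1.7143)
P(c, h) = 2 + h
(284 + S(3))/((121 + P(6, (-2 + 1)²)²)/(-169 + 104) - 252) = (284 - 14)/((121 + (2 + (-2 + 1)²)²)/(-169 + 104) - 252) = 270/((121 + (2 + (-1)²)²)/(-65) - 252) = 270/((121 + (2 + 1)²)*(-1/65) - 252) = 270/((121 + 3²)*(-1/65) - 252) = 270/((121 + 9)*(-1/65) - 252) = 270/(130*(-1/65) - 252) = 270/(-2 - 252) = 270/(-254) = 270*(-1/254) = -135/127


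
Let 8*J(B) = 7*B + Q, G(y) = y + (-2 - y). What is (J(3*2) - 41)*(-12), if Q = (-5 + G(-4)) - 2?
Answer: 885/2 ≈ 442.50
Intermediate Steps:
G(y) = -2
Q = -9 (Q = (-5 - 2) - 2 = -7 - 2 = -9)
J(B) = -9/8 + 7*B/8 (J(B) = (7*B - 9)/8 = (-9 + 7*B)/8 = -9/8 + 7*B/8)
(J(3*2) - 41)*(-12) = ((-9/8 + 7*(3*2)/8) - 41)*(-12) = ((-9/8 + (7/8)*6) - 41)*(-12) = ((-9/8 + 21/4) - 41)*(-12) = (33/8 - 41)*(-12) = -295/8*(-12) = 885/2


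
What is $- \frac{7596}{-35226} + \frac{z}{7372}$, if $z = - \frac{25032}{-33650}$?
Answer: $\frac{689036837}{3193872925} \approx 0.21574$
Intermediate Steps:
$z = \frac{12516}{16825}$ ($z = \left(-25032\right) \left(- \frac{1}{33650}\right) = \frac{12516}{16825} \approx 0.74389$)
$- \frac{7596}{-35226} + \frac{z}{7372} = - \frac{7596}{-35226} + \frac{12516}{16825 \cdot 7372} = \left(-7596\right) \left(- \frac{1}{35226}\right) + \frac{12516}{16825} \cdot \frac{1}{7372} = \frac{422}{1957} + \frac{3129}{31008475} = \frac{689036837}{3193872925}$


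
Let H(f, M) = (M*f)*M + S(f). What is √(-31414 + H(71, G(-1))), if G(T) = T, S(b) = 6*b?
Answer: I*√30917 ≈ 175.83*I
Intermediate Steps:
H(f, M) = 6*f + f*M² (H(f, M) = (M*f)*M + 6*f = f*M² + 6*f = 6*f + f*M²)
√(-31414 + H(71, G(-1))) = √(-31414 + 71*(6 + (-1)²)) = √(-31414 + 71*(6 + 1)) = √(-31414 + 71*7) = √(-31414 + 497) = √(-30917) = I*√30917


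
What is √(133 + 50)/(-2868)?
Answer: -√183/2868 ≈ -0.0047168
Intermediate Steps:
√(133 + 50)/(-2868) = √183*(-1/2868) = -√183/2868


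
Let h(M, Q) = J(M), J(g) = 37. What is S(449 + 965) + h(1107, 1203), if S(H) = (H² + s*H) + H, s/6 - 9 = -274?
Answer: -247413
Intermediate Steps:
s = -1590 (s = 54 + 6*(-274) = 54 - 1644 = -1590)
h(M, Q) = 37
S(H) = H² - 1589*H (S(H) = (H² - 1590*H) + H = H² - 1589*H)
S(449 + 965) + h(1107, 1203) = (449 + 965)*(-1589 + (449 + 965)) + 37 = 1414*(-1589 + 1414) + 37 = 1414*(-175) + 37 = -247450 + 37 = -247413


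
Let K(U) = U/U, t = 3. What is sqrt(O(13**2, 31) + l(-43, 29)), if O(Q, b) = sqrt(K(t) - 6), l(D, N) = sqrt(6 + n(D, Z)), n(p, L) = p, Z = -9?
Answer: sqrt(I)*sqrt(sqrt(5) + sqrt(37)) ≈ 2.0395 + 2.0395*I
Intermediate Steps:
K(U) = 1
l(D, N) = sqrt(6 + D)
O(Q, b) = I*sqrt(5) (O(Q, b) = sqrt(1 - 6) = sqrt(-5) = I*sqrt(5))
sqrt(O(13**2, 31) + l(-43, 29)) = sqrt(I*sqrt(5) + sqrt(6 - 43)) = sqrt(I*sqrt(5) + sqrt(-37)) = sqrt(I*sqrt(5) + I*sqrt(37))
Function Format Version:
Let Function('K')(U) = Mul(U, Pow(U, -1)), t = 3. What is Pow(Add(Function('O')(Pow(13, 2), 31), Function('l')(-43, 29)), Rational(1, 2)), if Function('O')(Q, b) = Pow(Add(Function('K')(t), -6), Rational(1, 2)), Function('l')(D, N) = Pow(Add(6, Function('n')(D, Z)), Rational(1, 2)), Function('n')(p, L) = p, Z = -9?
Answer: Mul(Pow(I, Rational(1, 2)), Pow(Add(Pow(5, Rational(1, 2)), Pow(37, Rational(1, 2))), Rational(1, 2))) ≈ Add(2.0395, Mul(2.0395, I))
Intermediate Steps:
Function('K')(U) = 1
Function('l')(D, N) = Pow(Add(6, D), Rational(1, 2))
Function('O')(Q, b) = Mul(I, Pow(5, Rational(1, 2))) (Function('O')(Q, b) = Pow(Add(1, -6), Rational(1, 2)) = Pow(-5, Rational(1, 2)) = Mul(I, Pow(5, Rational(1, 2))))
Pow(Add(Function('O')(Pow(13, 2), 31), Function('l')(-43, 29)), Rational(1, 2)) = Pow(Add(Mul(I, Pow(5, Rational(1, 2))), Pow(Add(6, -43), Rational(1, 2))), Rational(1, 2)) = Pow(Add(Mul(I, Pow(5, Rational(1, 2))), Pow(-37, Rational(1, 2))), Rational(1, 2)) = Pow(Add(Mul(I, Pow(5, Rational(1, 2))), Mul(I, Pow(37, Rational(1, 2)))), Rational(1, 2))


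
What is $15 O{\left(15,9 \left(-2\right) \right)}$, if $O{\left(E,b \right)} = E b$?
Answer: $-4050$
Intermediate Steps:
$15 O{\left(15,9 \left(-2\right) \right)} = 15 \cdot 15 \cdot 9 \left(-2\right) = 15 \cdot 15 \left(-18\right) = 15 \left(-270\right) = -4050$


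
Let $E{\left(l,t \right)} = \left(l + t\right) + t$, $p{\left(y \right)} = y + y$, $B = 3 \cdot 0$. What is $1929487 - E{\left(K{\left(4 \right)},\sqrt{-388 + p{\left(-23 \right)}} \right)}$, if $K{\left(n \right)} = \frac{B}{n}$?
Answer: $1929487 - 2 i \sqrt{434} \approx 1.9295 \cdot 10^{6} - 41.665 i$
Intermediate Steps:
$B = 0$
$p{\left(y \right)} = 2 y$
$K{\left(n \right)} = 0$ ($K{\left(n \right)} = \frac{0}{n} = 0$)
$E{\left(l,t \right)} = l + 2 t$
$1929487 - E{\left(K{\left(4 \right)},\sqrt{-388 + p{\left(-23 \right)}} \right)} = 1929487 - \left(0 + 2 \sqrt{-388 + 2 \left(-23\right)}\right) = 1929487 - \left(0 + 2 \sqrt{-388 - 46}\right) = 1929487 - \left(0 + 2 \sqrt{-434}\right) = 1929487 - \left(0 + 2 i \sqrt{434}\right) = 1929487 - 2 i \sqrt{434}$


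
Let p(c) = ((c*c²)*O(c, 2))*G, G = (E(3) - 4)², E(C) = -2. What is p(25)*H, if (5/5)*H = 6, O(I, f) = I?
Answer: 84375000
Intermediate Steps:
G = 36 (G = (-2 - 4)² = (-6)² = 36)
H = 6
p(c) = 36*c⁴ (p(c) = ((c*c²)*c)*36 = (c³*c)*36 = c⁴*36 = 36*c⁴)
p(25)*H = (36*25⁴)*6 = (36*390625)*6 = 14062500*6 = 84375000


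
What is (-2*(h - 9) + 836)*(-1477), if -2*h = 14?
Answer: -1282036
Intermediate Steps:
h = -7 (h = -½*14 = -7)
(-2*(h - 9) + 836)*(-1477) = (-2*(-7 - 9) + 836)*(-1477) = (-2*(-16) + 836)*(-1477) = (32 + 836)*(-1477) = 868*(-1477) = -1282036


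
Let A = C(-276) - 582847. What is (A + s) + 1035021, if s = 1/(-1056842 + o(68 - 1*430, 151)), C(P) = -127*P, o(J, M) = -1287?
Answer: 515547960153/1058129 ≈ 4.8723e+5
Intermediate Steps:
s = -1/1058129 (s = 1/(-1056842 - 1287) = 1/(-1058129) = -1/1058129 ≈ -9.4506e-7)
A = -547795 (A = -127*(-276) - 582847 = 35052 - 582847 = -547795)
(A + s) + 1035021 = (-547795 - 1/1058129) + 1035021 = -579637775556/1058129 + 1035021 = 515547960153/1058129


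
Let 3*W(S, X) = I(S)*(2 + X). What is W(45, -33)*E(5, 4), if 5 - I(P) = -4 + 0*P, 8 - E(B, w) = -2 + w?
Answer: -558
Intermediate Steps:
E(B, w) = 10 - w (E(B, w) = 8 - (-2 + w) = 8 + (2 - w) = 10 - w)
I(P) = 9 (I(P) = 5 - (-4 + 0*P) = 5 - (-4 + 0) = 5 - 1*(-4) = 5 + 4 = 9)
W(S, X) = 6 + 3*X (W(S, X) = (9*(2 + X))/3 = (18 + 9*X)/3 = 6 + 3*X)
W(45, -33)*E(5, 4) = (6 + 3*(-33))*(10 - 1*4) = (6 - 99)*(10 - 4) = -93*6 = -558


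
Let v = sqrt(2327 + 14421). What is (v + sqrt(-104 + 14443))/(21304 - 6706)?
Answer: sqrt(4187)/7299 + sqrt(14339)/14598 ≈ 0.017068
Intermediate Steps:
v = 2*sqrt(4187) (v = sqrt(16748) = 2*sqrt(4187) ≈ 129.41)
(v + sqrt(-104 + 14443))/(21304 - 6706) = (2*sqrt(4187) + sqrt(-104 + 14443))/(21304 - 6706) = (2*sqrt(4187) + sqrt(14339))/14598 = (sqrt(14339) + 2*sqrt(4187))*(1/14598) = sqrt(4187)/7299 + sqrt(14339)/14598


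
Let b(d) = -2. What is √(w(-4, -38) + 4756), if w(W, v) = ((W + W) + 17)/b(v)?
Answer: √19006/2 ≈ 68.931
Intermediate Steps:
w(W, v) = -17/2 - W (w(W, v) = ((W + W) + 17)/(-2) = (2*W + 17)*(-½) = (17 + 2*W)*(-½) = -17/2 - W)
√(w(-4, -38) + 4756) = √((-17/2 - 1*(-4)) + 4756) = √((-17/2 + 4) + 4756) = √(-9/2 + 4756) = √(9503/2) = √19006/2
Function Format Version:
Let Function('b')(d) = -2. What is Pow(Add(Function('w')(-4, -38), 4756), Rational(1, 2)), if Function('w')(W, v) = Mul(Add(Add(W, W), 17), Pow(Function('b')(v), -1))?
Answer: Mul(Rational(1, 2), Pow(19006, Rational(1, 2))) ≈ 68.931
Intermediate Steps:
Function('w')(W, v) = Add(Rational(-17, 2), Mul(-1, W)) (Function('w')(W, v) = Mul(Add(Add(W, W), 17), Pow(-2, -1)) = Mul(Add(Mul(2, W), 17), Rational(-1, 2)) = Mul(Add(17, Mul(2, W)), Rational(-1, 2)) = Add(Rational(-17, 2), Mul(-1, W)))
Pow(Add(Function('w')(-4, -38), 4756), Rational(1, 2)) = Pow(Add(Add(Rational(-17, 2), Mul(-1, -4)), 4756), Rational(1, 2)) = Pow(Add(Add(Rational(-17, 2), 4), 4756), Rational(1, 2)) = Pow(Add(Rational(-9, 2), 4756), Rational(1, 2)) = Pow(Rational(9503, 2), Rational(1, 2)) = Mul(Rational(1, 2), Pow(19006, Rational(1, 2)))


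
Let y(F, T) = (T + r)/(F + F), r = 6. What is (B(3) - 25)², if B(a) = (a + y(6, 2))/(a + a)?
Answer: 192721/324 ≈ 594.82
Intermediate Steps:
y(F, T) = (6 + T)/(2*F) (y(F, T) = (T + 6)/(F + F) = (6 + T)/((2*F)) = (6 + T)*(1/(2*F)) = (6 + T)/(2*F))
B(a) = (⅔ + a)/(2*a) (B(a) = (a + (½)*(6 + 2)/6)/(a + a) = (a + (½)*(⅙)*8)/((2*a)) = (a + ⅔)*(1/(2*a)) = (⅔ + a)*(1/(2*a)) = (⅔ + a)/(2*a))
(B(3) - 25)² = ((⅙)*(2 + 3*3)/3 - 25)² = ((⅙)*(⅓)*(2 + 9) - 25)² = ((⅙)*(⅓)*11 - 25)² = (11/18 - 25)² = (-439/18)² = 192721/324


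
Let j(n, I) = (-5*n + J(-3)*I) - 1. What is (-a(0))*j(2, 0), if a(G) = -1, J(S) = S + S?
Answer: -11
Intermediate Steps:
J(S) = 2*S
j(n, I) = -1 - 6*I - 5*n (j(n, I) = (-5*n + (2*(-3))*I) - 1 = (-5*n - 6*I) - 1 = (-6*I - 5*n) - 1 = -1 - 6*I - 5*n)
(-a(0))*j(2, 0) = (-1*(-1))*(-1 - 6*0 - 5*2) = 1*(-1 + 0 - 10) = 1*(-11) = -11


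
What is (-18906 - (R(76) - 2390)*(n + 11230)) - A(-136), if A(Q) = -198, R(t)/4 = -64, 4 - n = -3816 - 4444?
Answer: 51562416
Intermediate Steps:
n = 8264 (n = 4 - (-3816 - 4444) = 4 - 1*(-8260) = 4 + 8260 = 8264)
R(t) = -256 (R(t) = 4*(-64) = -256)
(-18906 - (R(76) - 2390)*(n + 11230)) - A(-136) = (-18906 - (-256 - 2390)*(8264 + 11230)) - 1*(-198) = (-18906 - (-2646)*19494) + 198 = (-18906 - 1*(-51581124)) + 198 = (-18906 + 51581124) + 198 = 51562218 + 198 = 51562416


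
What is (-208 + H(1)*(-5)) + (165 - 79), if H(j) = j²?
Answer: -127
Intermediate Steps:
(-208 + H(1)*(-5)) + (165 - 79) = (-208 + 1²*(-5)) + (165 - 79) = (-208 + 1*(-5)) + 86 = (-208 - 5) + 86 = -213 + 86 = -127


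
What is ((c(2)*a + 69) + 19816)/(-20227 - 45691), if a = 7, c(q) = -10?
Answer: -19815/65918 ≈ -0.30060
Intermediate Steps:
((c(2)*a + 69) + 19816)/(-20227 - 45691) = ((-10*7 + 69) + 19816)/(-20227 - 45691) = ((-70 + 69) + 19816)/(-65918) = (-1 + 19816)*(-1/65918) = 19815*(-1/65918) = -19815/65918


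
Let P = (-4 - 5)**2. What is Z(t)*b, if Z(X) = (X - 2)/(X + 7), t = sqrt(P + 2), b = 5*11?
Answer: 5335/34 - 495*sqrt(83)/34 ≈ 24.275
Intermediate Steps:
P = 81 (P = (-9)**2 = 81)
b = 55
t = sqrt(83) (t = sqrt(81 + 2) = sqrt(83) ≈ 9.1104)
Z(X) = (-2 + X)/(7 + X)
Z(t)*b = ((-2 + sqrt(83))/(7 + sqrt(83)))*55 = 55*(-2 + sqrt(83))/(7 + sqrt(83))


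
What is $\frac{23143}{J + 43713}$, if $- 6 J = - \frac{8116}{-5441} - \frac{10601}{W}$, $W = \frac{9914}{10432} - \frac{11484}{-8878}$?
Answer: $\frac{19626457937765655}{37738425063407587} \approx 0.52007$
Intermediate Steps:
$W = \frac{51954395}{23153824}$ ($W = 9914 \cdot \frac{1}{10432} - - \frac{5742}{4439} = \frac{4957}{5216} + \frac{5742}{4439} = \frac{51954395}{23153824} \approx 2.2439$)
$J = \frac{667545927878482}{848051589585}$ ($J = - \frac{- \frac{8116}{-5441} - \frac{10601}{\frac{51954395}{23153824}}}{6} = - \frac{\left(-8116\right) \left(- \frac{1}{5441}\right) - \frac{245453688224}{51954395}}{6} = - \frac{\frac{8116}{5441} - \frac{245453688224}{51954395}}{6} = \left(- \frac{1}{6}\right) \left(- \frac{1335091855756964}{282683863195}\right) = \frac{667545927878482}{848051589585} \approx 787.15$)
$\frac{23143}{J + 43713} = \frac{23143}{\frac{667545927878482}{848051589585} + 43713} = \frac{23143}{\frac{37738425063407587}{848051589585}} = 23143 \cdot \frac{848051589585}{37738425063407587} = \frac{19626457937765655}{37738425063407587}$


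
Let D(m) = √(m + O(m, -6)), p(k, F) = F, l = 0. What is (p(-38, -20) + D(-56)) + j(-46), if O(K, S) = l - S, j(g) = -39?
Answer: -59 + 5*I*√2 ≈ -59.0 + 7.0711*I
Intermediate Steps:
O(K, S) = -S (O(K, S) = 0 - S = -S)
D(m) = √(6 + m) (D(m) = √(m - 1*(-6)) = √(m + 6) = √(6 + m))
(p(-38, -20) + D(-56)) + j(-46) = (-20 + √(6 - 56)) - 39 = (-20 + √(-50)) - 39 = (-20 + 5*I*√2) - 39 = -59 + 5*I*√2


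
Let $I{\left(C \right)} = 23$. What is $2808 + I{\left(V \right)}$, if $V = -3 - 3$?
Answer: $2831$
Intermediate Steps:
$V = -6$ ($V = -3 - 3 = -6$)
$2808 + I{\left(V \right)} = 2808 + 23 = 2831$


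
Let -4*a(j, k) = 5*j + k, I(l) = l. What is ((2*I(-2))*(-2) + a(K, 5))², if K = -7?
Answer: 961/4 ≈ 240.25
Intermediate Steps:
a(j, k) = -5*j/4 - k/4 (a(j, k) = -(5*j + k)/4 = -(k + 5*j)/4 = -5*j/4 - k/4)
((2*I(-2))*(-2) + a(K, 5))² = ((2*(-2))*(-2) + (-5/4*(-7) - ¼*5))² = (-4*(-2) + (35/4 - 5/4))² = (8 + 15/2)² = (31/2)² = 961/4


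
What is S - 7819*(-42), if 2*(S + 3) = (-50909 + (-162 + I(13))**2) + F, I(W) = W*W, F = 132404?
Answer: 369167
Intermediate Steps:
I(W) = W**2
S = 40769 (S = -3 + ((-50909 + (-162 + 13**2)**2) + 132404)/2 = -3 + ((-50909 + (-162 + 169)**2) + 132404)/2 = -3 + ((-50909 + 7**2) + 132404)/2 = -3 + ((-50909 + 49) + 132404)/2 = -3 + (-50860 + 132404)/2 = -3 + (1/2)*81544 = -3 + 40772 = 40769)
S - 7819*(-42) = 40769 - 7819*(-42) = 40769 + 328398 = 369167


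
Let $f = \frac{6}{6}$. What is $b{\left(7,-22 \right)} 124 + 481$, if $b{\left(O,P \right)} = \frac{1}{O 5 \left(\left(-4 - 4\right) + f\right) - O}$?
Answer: $\frac{30272}{63} \approx 480.51$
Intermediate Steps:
$f = 1$ ($f = 6 \cdot \frac{1}{6} = 1$)
$b{\left(O,P \right)} = - \frac{1}{36 O}$ ($b{\left(O,P \right)} = \frac{1}{O 5 \left(\left(-4 - 4\right) + 1\right) - O} = \frac{1}{5 O \left(-8 + 1\right) - O} = \frac{1}{5 O \left(-7\right) - O} = \frac{1}{- 35 O - O} = \frac{1}{\left(-36\right) O} = - \frac{1}{36 O}$)
$b{\left(7,-22 \right)} 124 + 481 = - \frac{1}{36 \cdot 7} \cdot 124 + 481 = \left(- \frac{1}{36}\right) \frac{1}{7} \cdot 124 + 481 = \left(- \frac{1}{252}\right) 124 + 481 = - \frac{31}{63} + 481 = \frac{30272}{63}$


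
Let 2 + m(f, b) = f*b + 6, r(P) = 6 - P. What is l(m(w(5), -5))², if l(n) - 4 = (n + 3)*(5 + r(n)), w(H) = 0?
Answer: 2809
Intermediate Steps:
m(f, b) = 4 + b*f (m(f, b) = -2 + (f*b + 6) = -2 + (b*f + 6) = -2 + (6 + b*f) = 4 + b*f)
l(n) = 4 + (3 + n)*(11 - n) (l(n) = 4 + (n + 3)*(5 + (6 - n)) = 4 + (3 + n)*(11 - n))
l(m(w(5), -5))² = (37 - (4 - 5*0)² + 8*(4 - 5*0))² = (37 - (4 + 0)² + 8*(4 + 0))² = (37 - 1*4² + 8*4)² = (37 - 1*16 + 32)² = (37 - 16 + 32)² = 53² = 2809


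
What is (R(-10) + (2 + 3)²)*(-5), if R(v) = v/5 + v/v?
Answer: -120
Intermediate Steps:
R(v) = 1 + v/5 (R(v) = v*(⅕) + 1 = v/5 + 1 = 1 + v/5)
(R(-10) + (2 + 3)²)*(-5) = ((1 + (⅕)*(-10)) + (2 + 3)²)*(-5) = ((1 - 2) + 5²)*(-5) = (-1 + 25)*(-5) = 24*(-5) = -120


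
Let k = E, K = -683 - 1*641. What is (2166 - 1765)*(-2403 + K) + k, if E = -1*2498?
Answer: -1497025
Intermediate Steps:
K = -1324 (K = -683 - 641 = -1324)
E = -2498
k = -2498
(2166 - 1765)*(-2403 + K) + k = (2166 - 1765)*(-2403 - 1324) - 2498 = 401*(-3727) - 2498 = -1494527 - 2498 = -1497025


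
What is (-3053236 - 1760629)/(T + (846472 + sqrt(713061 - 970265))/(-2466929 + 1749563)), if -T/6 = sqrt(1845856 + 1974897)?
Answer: 1726651539795/(423236 + 2152098*sqrt(3820753) + I*sqrt(64301)) ≈ 410.42 - 2.4737e-5*I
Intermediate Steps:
T = -6*sqrt(3820753) (T = -6*sqrt(1845856 + 1974897) = -6*sqrt(3820753) ≈ -11728.)
(-3053236 - 1760629)/(T + (846472 + sqrt(713061 - 970265))/(-2466929 + 1749563)) = (-3053236 - 1760629)/(-6*sqrt(3820753) + (846472 + sqrt(713061 - 970265))/(-2466929 + 1749563)) = -4813865/(-6*sqrt(3820753) + (846472 + sqrt(-257204))/(-717366)) = -4813865/(-6*sqrt(3820753) + (846472 + 2*I*sqrt(64301))*(-1/717366)) = -4813865/(-6*sqrt(3820753) + (-423236/358683 - I*sqrt(64301)/358683)) = -4813865/(-423236/358683 - 6*sqrt(3820753) - I*sqrt(64301)/358683)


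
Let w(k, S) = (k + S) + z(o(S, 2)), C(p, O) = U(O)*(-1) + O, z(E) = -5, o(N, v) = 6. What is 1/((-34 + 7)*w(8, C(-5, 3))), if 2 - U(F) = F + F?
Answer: -1/270 ≈ -0.0037037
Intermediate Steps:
U(F) = 2 - 2*F (U(F) = 2 - (F + F) = 2 - 2*F)
C(p, O) = -2 + 3*O (C(p, O) = (2 - 2*O)*(-1) + O = (-2 + 2*O) + O = -2 + 3*O)
w(k, S) = -5 + S + k (w(k, S) = (k + S) - 5 = (S + k) - 5 = -5 + S + k)
1/((-34 + 7)*w(8, C(-5, 3))) = 1/((-34 + 7)*(-5 + (-2 + 3*3) + 8)) = 1/(-27*(-5 + (-2 + 9) + 8)) = 1/(-27*(-5 + 7 + 8)) = 1/(-27*10) = 1/(-270) = -1/270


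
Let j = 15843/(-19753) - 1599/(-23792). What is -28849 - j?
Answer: -13557628082615/469963376 ≈ -28848.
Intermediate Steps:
j = -345351609/469963376 (j = 15843*(-1/19753) - 1599*(-1/23792) = -15843/19753 + 1599/23792 = -345351609/469963376 ≈ -0.73485)
-28849 - j = -28849 - 1*(-345351609/469963376) = -28849 + 345351609/469963376 = -13557628082615/469963376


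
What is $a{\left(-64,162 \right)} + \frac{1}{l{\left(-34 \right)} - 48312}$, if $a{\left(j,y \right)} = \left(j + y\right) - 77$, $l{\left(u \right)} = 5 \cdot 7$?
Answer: $\frac{1013816}{48277} \approx 21.0$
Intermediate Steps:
$l{\left(u \right)} = 35$
$a{\left(j,y \right)} = -77 + j + y$
$a{\left(-64,162 \right)} + \frac{1}{l{\left(-34 \right)} - 48312} = \left(-77 - 64 + 162\right) + \frac{1}{35 - 48312} = 21 + \frac{1}{-48277} = 21 - \frac{1}{48277} = \frac{1013816}{48277}$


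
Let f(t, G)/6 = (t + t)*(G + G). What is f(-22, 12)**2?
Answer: 40144896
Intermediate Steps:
f(t, G) = 24*G*t (f(t, G) = 6*((t + t)*(G + G)) = 6*((2*t)*(2*G)) = 6*(4*G*t) = 24*G*t)
f(-22, 12)**2 = (24*12*(-22))**2 = (-6336)**2 = 40144896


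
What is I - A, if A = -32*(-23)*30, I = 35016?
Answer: 12936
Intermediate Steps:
A = 22080 (A = 736*30 = 22080)
I - A = 35016 - 1*22080 = 35016 - 22080 = 12936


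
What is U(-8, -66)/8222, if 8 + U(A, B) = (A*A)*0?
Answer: -4/4111 ≈ -0.00097300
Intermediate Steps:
U(A, B) = -8 (U(A, B) = -8 + (A*A)*0 = -8 + A²*0 = -8 + 0 = -8)
U(-8, -66)/8222 = -8/8222 = -8*1/8222 = -4/4111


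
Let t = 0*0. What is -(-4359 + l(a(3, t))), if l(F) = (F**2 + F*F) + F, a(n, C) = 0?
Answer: 4359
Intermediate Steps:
t = 0
l(F) = F + 2*F**2 (l(F) = (F**2 + F**2) + F = 2*F**2 + F = F + 2*F**2)
-(-4359 + l(a(3, t))) = -(-4359 + 0*(1 + 2*0)) = -(-4359 + 0*(1 + 0)) = -(-4359 + 0*1) = -(-4359 + 0) = -1*(-4359) = 4359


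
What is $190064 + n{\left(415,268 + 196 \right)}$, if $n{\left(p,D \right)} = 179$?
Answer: $190243$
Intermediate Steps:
$190064 + n{\left(415,268 + 196 \right)} = 190064 + 179 = 190243$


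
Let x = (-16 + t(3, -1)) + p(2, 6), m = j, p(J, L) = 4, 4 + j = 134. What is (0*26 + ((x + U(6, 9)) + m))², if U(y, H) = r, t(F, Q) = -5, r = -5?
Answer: 11664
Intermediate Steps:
j = 130 (j = -4 + 134 = 130)
U(y, H) = -5
m = 130
x = -17 (x = (-16 - 5) + 4 = -21 + 4 = -17)
(0*26 + ((x + U(6, 9)) + m))² = (0*26 + ((-17 - 5) + 130))² = (0 + (-22 + 130))² = (0 + 108)² = 108² = 11664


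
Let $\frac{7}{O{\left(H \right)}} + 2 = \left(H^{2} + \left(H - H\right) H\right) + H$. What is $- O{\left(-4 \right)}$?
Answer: $- \frac{7}{10} \approx -0.7$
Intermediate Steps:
$O{\left(H \right)} = \frac{7}{-2 + H + H^{2}}$ ($O{\left(H \right)} = \frac{7}{-2 + \left(\left(H^{2} + \left(H - H\right) H\right) + H\right)} = \frac{7}{-2 + \left(\left(H^{2} + 0 H\right) + H\right)} = \frac{7}{-2 + \left(\left(H^{2} + 0\right) + H\right)} = \frac{7}{-2 + \left(H^{2} + H\right)} = \frac{7}{-2 + \left(H + H^{2}\right)} = \frac{7}{-2 + H + H^{2}}$)
$- O{\left(-4 \right)} = - \frac{7}{-2 - 4 + \left(-4\right)^{2}} = - \frac{7}{-2 - 4 + 16} = - \frac{7}{10}$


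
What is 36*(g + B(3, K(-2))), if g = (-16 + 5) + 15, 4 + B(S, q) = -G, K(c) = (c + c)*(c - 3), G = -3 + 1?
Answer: 72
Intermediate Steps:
G = -2
K(c) = 2*c*(-3 + c) (K(c) = (2*c)*(-3 + c) = 2*c*(-3 + c))
B(S, q) = -2 (B(S, q) = -4 - 1*(-2) = -4 + 2 = -2)
g = 4 (g = -11 + 15 = 4)
36*(g + B(3, K(-2))) = 36*(4 - 2) = 36*2 = 72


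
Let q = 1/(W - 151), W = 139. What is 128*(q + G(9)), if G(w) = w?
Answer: 3424/3 ≈ 1141.3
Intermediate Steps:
q = -1/12 (q = 1/(139 - 151) = 1/(-12) = -1/12 ≈ -0.083333)
128*(q + G(9)) = 128*(-1/12 + 9) = 128*(107/12) = 3424/3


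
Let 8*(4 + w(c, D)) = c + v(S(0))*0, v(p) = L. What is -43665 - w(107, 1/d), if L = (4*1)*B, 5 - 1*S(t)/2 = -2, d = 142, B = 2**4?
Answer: -349395/8 ≈ -43674.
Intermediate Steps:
B = 16
S(t) = 14 (S(t) = 10 - 2*(-2) = 10 + 4 = 14)
L = 64 (L = (4*1)*16 = 4*16 = 64)
v(p) = 64
w(c, D) = -4 + c/8 (w(c, D) = -4 + (c + 64*0)/8 = -4 + (c + 0)/8 = -4 + c/8)
-43665 - w(107, 1/d) = -43665 - (-4 + (1/8)*107) = -43665 - (-4 + 107/8) = -43665 - 1*75/8 = -43665 - 75/8 = -349395/8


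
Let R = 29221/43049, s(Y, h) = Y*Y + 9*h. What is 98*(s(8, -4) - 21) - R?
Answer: 29502393/43049 ≈ 685.32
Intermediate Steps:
s(Y, h) = Y² + 9*h
R = 29221/43049 (R = 29221*(1/43049) = 29221/43049 ≈ 0.67878)
98*(s(8, -4) - 21) - R = 98*((8² + 9*(-4)) - 21) - 1*29221/43049 = 98*((64 - 36) - 21) - 29221/43049 = 98*(28 - 21) - 29221/43049 = 98*7 - 29221/43049 = 686 - 29221/43049 = 29502393/43049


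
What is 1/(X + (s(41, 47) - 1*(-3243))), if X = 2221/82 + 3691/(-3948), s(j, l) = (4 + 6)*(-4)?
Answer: 161868/522696127 ≈ 0.00030968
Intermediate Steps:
s(j, l) = -40 (s(j, l) = 10*(-4) = -40)
X = 4232923/161868 (X = 2221*(1/82) + 3691*(-1/3948) = 2221/82 - 3691/3948 = 4232923/161868 ≈ 26.150)
1/(X + (s(41, 47) - 1*(-3243))) = 1/(4232923/161868 + (-40 - 1*(-3243))) = 1/(4232923/161868 + (-40 + 3243)) = 1/(4232923/161868 + 3203) = 1/(522696127/161868) = 161868/522696127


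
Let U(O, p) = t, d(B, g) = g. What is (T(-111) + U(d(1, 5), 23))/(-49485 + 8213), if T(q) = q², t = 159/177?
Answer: -12982/43483 ≈ -0.29855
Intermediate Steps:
t = 53/59 (t = 159*(1/177) = 53/59 ≈ 0.89830)
U(O, p) = 53/59
(T(-111) + U(d(1, 5), 23))/(-49485 + 8213) = ((-111)² + 53/59)/(-49485 + 8213) = (12321 + 53/59)/(-41272) = (726992/59)*(-1/41272) = -12982/43483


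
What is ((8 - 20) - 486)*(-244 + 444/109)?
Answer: 13023696/109 ≈ 1.1948e+5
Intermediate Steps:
((8 - 20) - 486)*(-244 + 444/109) = (-12 - 486)*(-244 + 444*(1/109)) = -498*(-244 + 444/109) = -498*(-26152/109) = 13023696/109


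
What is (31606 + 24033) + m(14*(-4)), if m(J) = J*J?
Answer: 58775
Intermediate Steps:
m(J) = J²
(31606 + 24033) + m(14*(-4)) = (31606 + 24033) + (14*(-4))² = 55639 + (-56)² = 55639 + 3136 = 58775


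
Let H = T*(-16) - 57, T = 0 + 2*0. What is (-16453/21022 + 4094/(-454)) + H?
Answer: -318770523/4771994 ≈ -66.800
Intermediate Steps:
T = 0 (T = 0 + 0 = 0)
H = -57 (H = 0*(-16) - 57 = 0 - 57 = -57)
(-16453/21022 + 4094/(-454)) + H = (-16453/21022 + 4094/(-454)) - 57 = (-16453*1/21022 + 4094*(-1/454)) - 57 = (-16453/21022 - 2047/227) - 57 = -46766865/4771994 - 57 = -318770523/4771994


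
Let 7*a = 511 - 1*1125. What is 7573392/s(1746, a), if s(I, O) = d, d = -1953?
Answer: -841488/217 ≈ -3877.8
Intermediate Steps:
a = -614/7 (a = (511 - 1*1125)/7 = (511 - 1125)/7 = (⅐)*(-614) = -614/7 ≈ -87.714)
s(I, O) = -1953
7573392/s(1746, a) = 7573392/(-1953) = 7573392*(-1/1953) = -841488/217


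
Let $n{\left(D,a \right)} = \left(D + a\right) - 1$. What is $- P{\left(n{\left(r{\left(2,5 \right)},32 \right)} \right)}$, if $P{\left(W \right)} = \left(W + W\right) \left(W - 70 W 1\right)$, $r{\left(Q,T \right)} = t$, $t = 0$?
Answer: $132618$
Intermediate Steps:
$r{\left(Q,T \right)} = 0$
$n{\left(D,a \right)} = -1 + D + a$
$P{\left(W \right)} = - 138 W^{2}$ ($P{\left(W \right)} = 2 W \left(W - 70 W\right) = 2 W \left(- 69 W\right) = - 138 W^{2}$)
$- P{\left(n{\left(r{\left(2,5 \right)},32 \right)} \right)} = - \left(-138\right) \left(-1 + 0 + 32\right)^{2} = - \left(-138\right) 31^{2} = - \left(-138\right) 961 = \left(-1\right) \left(-132618\right) = 132618$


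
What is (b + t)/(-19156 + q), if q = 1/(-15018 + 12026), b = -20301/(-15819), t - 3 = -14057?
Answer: 221707125200/302220692569 ≈ 0.73359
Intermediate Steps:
t = -14054 (t = 3 - 14057 = -14054)
b = 6767/5273 (b = -20301*(-1/15819) = 6767/5273 ≈ 1.2833)
q = -1/2992 (q = 1/(-2992) = -1/2992 ≈ -0.00033422)
(b + t)/(-19156 + q) = (6767/5273 - 14054)/(-19156 - 1/2992) = -74099975/(5273*(-57314753/2992)) = -74099975/5273*(-2992/57314753) = 221707125200/302220692569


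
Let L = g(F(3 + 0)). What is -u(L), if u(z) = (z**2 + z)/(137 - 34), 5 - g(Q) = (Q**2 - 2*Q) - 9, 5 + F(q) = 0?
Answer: -420/103 ≈ -4.0777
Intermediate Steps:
F(q) = -5 (F(q) = -5 + 0 = -5)
g(Q) = 14 - Q**2 + 2*Q (g(Q) = 5 - ((Q**2 - 2*Q) - 9) = 5 - (-9 + Q**2 - 2*Q) = 5 + (9 - Q**2 + 2*Q) = 14 - Q**2 + 2*Q)
L = -21 (L = 14 - 1*(-5)**2 + 2*(-5) = 14 - 1*25 - 10 = 14 - 25 - 10 = -21)
u(z) = z/103 + z**2/103 (u(z) = (z + z**2)/103 = (z + z**2)*(1/103) = z/103 + z**2/103)
-u(L) = -(-21)*(1 - 21)/103 = -(-21)*(-20)/103 = -1*420/103 = -420/103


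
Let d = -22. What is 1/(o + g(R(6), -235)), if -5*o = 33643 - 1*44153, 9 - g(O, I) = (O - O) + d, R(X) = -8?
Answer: 1/2133 ≈ 0.00046882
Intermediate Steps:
g(O, I) = 31 (g(O, I) = 9 - ((O - O) - 22) = 9 - (0 - 22) = 9 - 1*(-22) = 9 + 22 = 31)
o = 2102 (o = -(33643 - 1*44153)/5 = -(33643 - 44153)/5 = -1/5*(-10510) = 2102)
1/(o + g(R(6), -235)) = 1/(2102 + 31) = 1/2133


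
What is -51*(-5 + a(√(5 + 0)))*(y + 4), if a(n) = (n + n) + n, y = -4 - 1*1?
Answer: -255 + 153*√5 ≈ 87.118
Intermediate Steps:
y = -5 (y = -4 - 1 = -5)
a(n) = 3*n (a(n) = 2*n + n = 3*n)
-51*(-5 + a(√(5 + 0)))*(y + 4) = -51*(-5 + 3*√(5 + 0))*(-5 + 4) = -51*(-5 + 3*√5)*(-1) = -51*(5 - 3*√5) = -255 + 153*√5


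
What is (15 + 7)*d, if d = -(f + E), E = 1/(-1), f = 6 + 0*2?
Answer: -110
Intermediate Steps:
f = 6 (f = 6 + 0 = 6)
E = -1
d = -5 (d = -(6 - 1) = -1*5 = -5)
(15 + 7)*d = (15 + 7)*(-5) = 22*(-5) = -110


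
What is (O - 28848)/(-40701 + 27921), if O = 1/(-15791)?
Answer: 6416039/2842380 ≈ 2.2573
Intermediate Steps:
O = -1/15791 ≈ -6.3327e-5
(O - 28848)/(-40701 + 27921) = (-1/15791 - 28848)/(-40701 + 27921) = -455538769/15791/(-12780) = -455538769/15791*(-1/12780) = 6416039/2842380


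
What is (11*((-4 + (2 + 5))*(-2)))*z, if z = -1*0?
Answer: 0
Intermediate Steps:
z = 0
(11*((-4 + (2 + 5))*(-2)))*z = (11*((-4 + (2 + 5))*(-2)))*0 = (11*((-4 + 7)*(-2)))*0 = (11*(3*(-2)))*0 = (11*(-6))*0 = -66*0 = 0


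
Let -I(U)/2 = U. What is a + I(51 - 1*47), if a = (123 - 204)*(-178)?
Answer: 14410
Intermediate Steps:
I(U) = -2*U
a = 14418 (a = -81*(-178) = 14418)
a + I(51 - 1*47) = 14418 - 2*(51 - 1*47) = 14418 - 2*(51 - 47) = 14418 - 2*4 = 14418 - 8 = 14410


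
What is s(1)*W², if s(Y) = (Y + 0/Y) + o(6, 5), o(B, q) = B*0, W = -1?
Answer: 1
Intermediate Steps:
o(B, q) = 0
s(Y) = Y (s(Y) = (Y + 0/Y) + 0 = (Y + 0) + 0 = Y + 0 = Y)
s(1)*W² = 1*(-1)² = 1*1 = 1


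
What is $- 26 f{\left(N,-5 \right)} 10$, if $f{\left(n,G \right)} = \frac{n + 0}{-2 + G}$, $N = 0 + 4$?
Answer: $\frac{1040}{7} \approx 148.57$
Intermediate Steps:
$N = 4$
$f{\left(n,G \right)} = \frac{n}{-2 + G}$
$- 26 f{\left(N,-5 \right)} 10 = - 26 \frac{4}{-2 - 5} \cdot 10 = - 26 \frac{4}{-7} \cdot 10 = - 26 \cdot 4 \left(- \frac{1}{7}\right) 10 = \left(-26\right) \left(- \frac{4}{7}\right) 10 = \frac{104}{7} \cdot 10 = \frac{1040}{7}$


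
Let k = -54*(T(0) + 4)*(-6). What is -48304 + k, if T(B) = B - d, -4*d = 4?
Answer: -46684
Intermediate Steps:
d = -1 (d = -1/4*4 = -1)
T(B) = 1 + B (T(B) = B - 1*(-1) = B + 1 = 1 + B)
k = 1620 (k = -54*((1 + 0) + 4)*(-6) = -54*(1 + 4)*(-6) = -270*(-6) = -54*(-30) = 1620)
-48304 + k = -48304 + 1620 = -46684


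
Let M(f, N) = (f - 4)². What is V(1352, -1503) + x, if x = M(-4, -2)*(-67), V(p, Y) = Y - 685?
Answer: -6476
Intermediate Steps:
M(f, N) = (-4 + f)²
V(p, Y) = -685 + Y
x = -4288 (x = (-4 - 4)²*(-67) = (-8)²*(-67) = 64*(-67) = -4288)
V(1352, -1503) + x = (-685 - 1503) - 4288 = -2188 - 4288 = -6476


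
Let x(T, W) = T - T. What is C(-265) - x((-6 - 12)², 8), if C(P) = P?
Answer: -265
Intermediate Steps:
x(T, W) = 0
C(-265) - x((-6 - 12)², 8) = -265 - 1*0 = -265 + 0 = -265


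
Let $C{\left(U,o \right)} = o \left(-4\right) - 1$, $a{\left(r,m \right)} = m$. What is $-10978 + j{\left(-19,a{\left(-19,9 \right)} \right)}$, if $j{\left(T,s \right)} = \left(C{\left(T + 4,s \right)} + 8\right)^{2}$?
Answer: $-10137$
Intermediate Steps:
$C{\left(U,o \right)} = -1 - 4 o$ ($C{\left(U,o \right)} = - 4 o - 1 = -1 - 4 o$)
$j{\left(T,s \right)} = \left(7 - 4 s\right)^{2}$ ($j{\left(T,s \right)} = \left(\left(-1 - 4 s\right) + 8\right)^{2} = \left(7 - 4 s\right)^{2}$)
$-10978 + j{\left(-19,a{\left(-19,9 \right)} \right)} = -10978 + \left(-7 + 4 \cdot 9\right)^{2} = -10978 + \left(-7 + 36\right)^{2} = -10978 + 29^{2} = -10978 + 841 = -10137$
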